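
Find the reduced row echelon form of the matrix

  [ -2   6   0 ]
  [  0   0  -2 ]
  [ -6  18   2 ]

[[1, -3, 0], [0, 0, 1], [0, 0, 0]]

Multiply R1 by -1/2.
  [  1  -3   0 ]
  [  0   0  -2 ]
  [ -6  18   2 ]
Add 6 times R1 to R3.
  [ 1  -3   0 ]
  [ 0   0  -2 ]
  [ 0   0   2 ]
Multiply R2 by -1/2.
  [ 1  -3  0 ]
  [ 0   0  1 ]
  [ 0   0  2 ]
Subtract 2 times R2 from R3.
  [ 1  -3  0 ]
  [ 0   0  1 ]
  [ 0   0  0 ]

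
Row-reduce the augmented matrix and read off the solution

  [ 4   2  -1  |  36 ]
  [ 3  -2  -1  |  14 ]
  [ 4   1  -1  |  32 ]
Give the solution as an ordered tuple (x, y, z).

R1 := 1/4·R1
R2 := R2 − 3·R1
R3 := R3 − 4·R1
R2 := -2/7·R2
R3 := R3 + R2
R3 := 14·R3
R2 := R2 − 1/14·R3
R1 := R1 + 1/4·R3
R1 := R1 − 1/2·R2
Reading off the last column: x = 6, y = 4, z = -4.

(6, 4, -4)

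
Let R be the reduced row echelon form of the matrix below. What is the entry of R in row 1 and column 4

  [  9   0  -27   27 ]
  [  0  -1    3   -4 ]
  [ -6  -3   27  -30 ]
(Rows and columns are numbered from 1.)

R1 := 1/9·R1
  [  1   0  -3    3 ]
  [  0  -1   3   -4 ]
  [ -6  -3  27  -30 ]
R3 := R3 + 6·R1
  [ 1   0  -3    3 ]
  [ 0  -1   3   -4 ]
  [ 0  -3   9  -12 ]
R2 := -1·R2
  [ 1   0  -3    3 ]
  [ 0   1  -3    4 ]
  [ 0  -3   9  -12 ]
R3 := R3 + 3·R2
  [ 1  0  -3  3 ]
  [ 0  1  -3  4 ]
  [ 0  0   0  0 ]

3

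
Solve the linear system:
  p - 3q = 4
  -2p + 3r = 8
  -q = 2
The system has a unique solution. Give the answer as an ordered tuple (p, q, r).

(-2, -2, 4/3)

Form the augmented matrix and row-reduce:
  [  1  -3  0  |  4 ]
  [ -2   0  3  |  8 ]
  [  0  -1  0  |  2 ]
Add 2 times ρ1 to ρ2.
  [ 1  -3  0  |   4 ]
  [ 0  -6  3  |  16 ]
  [ 0  -1  0  |   2 ]
Multiply ρ2 by -1/6.
  [ 1  -3     0  |     4 ]
  [ 0   1  -1/2  |  -8/3 ]
  [ 0  -1     0  |     2 ]
Add ρ2 to ρ3.
  [ 1  -3     0  |     4 ]
  [ 0   1  -1/2  |  -8/3 ]
  [ 0   0  -1/2  |  -2/3 ]
Multiply ρ3 by -2.
  [ 1  -3     0  |     4 ]
  [ 0   1  -1/2  |  -8/3 ]
  [ 0   0     1  |   4/3 ]
Add 1/2 times ρ3 to ρ2.
  [ 1  -3  0  |    4 ]
  [ 0   1  0  |   -2 ]
  [ 0   0  1  |  4/3 ]
Add 3 times ρ2 to ρ1.
  [ 1  0  0  |   -2 ]
  [ 0  1  0  |   -2 ]
  [ 0  0  1  |  4/3 ]
Reading off the last column: p = -2, q = -2, r = 4/3.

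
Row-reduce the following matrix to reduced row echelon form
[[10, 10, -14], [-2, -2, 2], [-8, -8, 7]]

[[1, 1, 0], [0, 0, 1], [0, 0, 0]]

R1 -> 1/10·R1
R2 -> R2 + 2·R1
R3 -> R3 + 8·R1
R2 -> -5/4·R2
R3 -> R3 + 21/5·R2
R1 -> R1 + 7/5·R2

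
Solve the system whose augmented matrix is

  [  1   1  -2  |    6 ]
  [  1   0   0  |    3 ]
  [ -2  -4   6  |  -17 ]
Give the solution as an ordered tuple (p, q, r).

(3, 2, -1/2)

Subtract R1 from R2.
Add 2 times R1 to R3.
Multiply R2 by -1.
Add 2 times R2 to R3.
Multiply R3 by -1/2.
Add 2 times R3 to R2.
Add 2 times R3 to R1.
Subtract R2 from R1.
Reading off the last column: p = 3, q = 2, r = -1/2.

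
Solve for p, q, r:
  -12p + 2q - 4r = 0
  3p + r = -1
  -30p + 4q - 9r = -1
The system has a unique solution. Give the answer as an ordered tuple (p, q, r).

Form the augmented matrix and row-reduce:
  [ -12  2  -4  |   0 ]
  [   3  0   1  |  -1 ]
  [ -30  4  -9  |  -1 ]
R1 := -1/12·R1
  [   1  -1/6  1/3  |   0 ]
  [   3     0    1  |  -1 ]
  [ -30     4   -9  |  -1 ]
R2 := R2 − 3·R1
  [   1  -1/6  1/3  |   0 ]
  [   0   1/2    0  |  -1 ]
  [ -30     4   -9  |  -1 ]
R3 := R3 + 30·R1
  [ 1  -1/6  1/3  |   0 ]
  [ 0   1/2    0  |  -1 ]
  [ 0    -1    1  |  -1 ]
R2 := 2·R2
  [ 1  -1/6  1/3  |   0 ]
  [ 0     1    0  |  -2 ]
  [ 0    -1    1  |  -1 ]
R3 := R3 + R2
  [ 1  -1/6  1/3  |   0 ]
  [ 0     1    0  |  -2 ]
  [ 0     0    1  |  -3 ]
R1 := R1 − 1/3·R3
  [ 1  -1/6  0  |   1 ]
  [ 0     1  0  |  -2 ]
  [ 0     0  1  |  -3 ]
R1 := R1 + 1/6·R2
  [ 1  0  0  |  2/3 ]
  [ 0  1  0  |   -2 ]
  [ 0  0  1  |   -3 ]
Reading off the last column: p = 2/3, q = -2, r = -3.

(2/3, -2, -3)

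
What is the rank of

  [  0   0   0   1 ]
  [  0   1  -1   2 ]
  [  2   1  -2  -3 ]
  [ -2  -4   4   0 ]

rank = 4

R1 <=> R3
  [  2   1  -2  -3 ]
  [  0   1  -1   2 ]
  [  0   0   0   1 ]
  [ -2  -4   4   0 ]
R1 -> 1/2·R1
  [  1  1/2  -1  -3/2 ]
  [  0    1  -1     2 ]
  [  0    0   0     1 ]
  [ -2   -4   4     0 ]
R4 -> R4 + 2·R1
  [ 1  1/2  -1  -3/2 ]
  [ 0    1  -1     2 ]
  [ 0    0   0     1 ]
  [ 0   -3   2    -3 ]
R4 -> R4 + 3·R2
  [ 1  1/2  -1  -3/2 ]
  [ 0    1  -1     2 ]
  [ 0    0   0     1 ]
  [ 0    0  -1     3 ]
R3 <=> R4
  [ 1  1/2  -1  -3/2 ]
  [ 0    1  -1     2 ]
  [ 0    0  -1     3 ]
  [ 0    0   0     1 ]
R3 -> -1·R3
  [ 1  1/2  -1  -3/2 ]
  [ 0    1  -1     2 ]
  [ 0    0   1    -3 ]
  [ 0    0   0     1 ]
R3 -> R3 + 3·R4
  [ 1  1/2  -1  -3/2 ]
  [ 0    1  -1     2 ]
  [ 0    0   1     0 ]
  [ 0    0   0     1 ]
R2 -> R2 − 2·R4
  [ 1  1/2  -1  -3/2 ]
  [ 0    1  -1     0 ]
  [ 0    0   1     0 ]
  [ 0    0   0     1 ]
R1 -> R1 + 3/2·R4
  [ 1  1/2  -1  0 ]
  [ 0    1  -1  0 ]
  [ 0    0   1  0 ]
  [ 0    0   0  1 ]
R2 -> R2 + R3
  [ 1  1/2  -1  0 ]
  [ 0    1   0  0 ]
  [ 0    0   1  0 ]
  [ 0    0   0  1 ]
R1 -> R1 + R3
  [ 1  1/2  0  0 ]
  [ 0    1  0  0 ]
  [ 0    0  1  0 ]
  [ 0    0  0  1 ]
R1 -> R1 − 1/2·R2
  [ 1  0  0  0 ]
  [ 0  1  0  0 ]
  [ 0  0  1  0 ]
  [ 0  0  0  1 ]
The reduced form has 4 nonzero rows.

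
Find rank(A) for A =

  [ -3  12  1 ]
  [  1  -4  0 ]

rank = 2

Multiply R1 by -1/3.
  [ 1  -4  -1/3 ]
  [ 1  -4     0 ]
Subtract R1 from R2.
  [ 1  -4  -1/3 ]
  [ 0   0   1/3 ]
Multiply R2 by 3.
  [ 1  -4  -1/3 ]
  [ 0   0     1 ]
Add 1/3 times R2 to R1.
  [ 1  -4  0 ]
  [ 0   0  1 ]
The reduced form has 2 nonzero rows.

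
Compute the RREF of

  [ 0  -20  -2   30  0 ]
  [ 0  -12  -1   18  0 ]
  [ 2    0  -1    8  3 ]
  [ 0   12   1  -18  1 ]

[[1, 0, 0, 4, 0], [0, 1, 0, -3/2, 0], [0, 0, 1, 0, 0], [0, 0, 0, 0, 1]]

R1 ↔ R3
  [ 2    0  -1    8  3 ]
  [ 0  -12  -1   18  0 ]
  [ 0  -20  -2   30  0 ]
  [ 0   12   1  -18  1 ]
R1 -> 1/2·R1
  [ 1    0  -1/2    4  3/2 ]
  [ 0  -12    -1   18    0 ]
  [ 0  -20    -2   30    0 ]
  [ 0   12     1  -18    1 ]
R2 -> -1/12·R2
  [ 1    0  -1/2     4  3/2 ]
  [ 0    1  1/12  -3/2    0 ]
  [ 0  -20    -2    30    0 ]
  [ 0   12     1   -18    1 ]
R3 -> R3 + 20·R2
  [ 1   0  -1/2     4  3/2 ]
  [ 0   1  1/12  -3/2    0 ]
  [ 0   0  -1/3     0    0 ]
  [ 0  12     1   -18    1 ]
R4 -> R4 − 12·R2
  [ 1  0  -1/2     4  3/2 ]
  [ 0  1  1/12  -3/2    0 ]
  [ 0  0  -1/3     0    0 ]
  [ 0  0     0     0    1 ]
R3 -> -3·R3
  [ 1  0  -1/2     4  3/2 ]
  [ 0  1  1/12  -3/2    0 ]
  [ 0  0     1     0    0 ]
  [ 0  0     0     0    1 ]
R1 -> R1 − 3/2·R4
  [ 1  0  -1/2     4  0 ]
  [ 0  1  1/12  -3/2  0 ]
  [ 0  0     1     0  0 ]
  [ 0  0     0     0  1 ]
R2 -> R2 − 1/12·R3
  [ 1  0  -1/2     4  0 ]
  [ 0  1     0  -3/2  0 ]
  [ 0  0     1     0  0 ]
  [ 0  0     0     0  1 ]
R1 -> R1 + 1/2·R3
  [ 1  0  0     4  0 ]
  [ 0  1  0  -3/2  0 ]
  [ 0  0  1     0  0 ]
  [ 0  0  0     0  1 ]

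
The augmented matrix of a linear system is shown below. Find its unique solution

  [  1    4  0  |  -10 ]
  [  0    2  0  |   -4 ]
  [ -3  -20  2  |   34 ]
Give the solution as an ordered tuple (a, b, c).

R3 := R3 + 3·R1
  [ 1   4  0  |  -10 ]
  [ 0   2  0  |   -4 ]
  [ 0  -8  2  |    4 ]
R2 := 1/2·R2
  [ 1   4  0  |  -10 ]
  [ 0   1  0  |   -2 ]
  [ 0  -8  2  |    4 ]
R3 := R3 + 8·R2
  [ 1  4  0  |  -10 ]
  [ 0  1  0  |   -2 ]
  [ 0  0  2  |  -12 ]
R3 := 1/2·R3
  [ 1  4  0  |  -10 ]
  [ 0  1  0  |   -2 ]
  [ 0  0  1  |   -6 ]
R1 := R1 − 4·R2
  [ 1  0  0  |  -2 ]
  [ 0  1  0  |  -2 ]
  [ 0  0  1  |  -6 ]
Reading off the last column: a = -2, b = -2, c = -6.

(-2, -2, -6)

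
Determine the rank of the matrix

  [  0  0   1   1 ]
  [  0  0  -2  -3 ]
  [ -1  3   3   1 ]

rank = 3

R1 ↔ R3
  [ -1  3   3   1 ]
  [  0  0  -2  -3 ]
  [  0  0   1   1 ]
R1 → -1·R1
  [ 1  -3  -3  -1 ]
  [ 0   0  -2  -3 ]
  [ 0   0   1   1 ]
R2 → -1/2·R2
  [ 1  -3  -3   -1 ]
  [ 0   0   1  3/2 ]
  [ 0   0   1    1 ]
R3 → R3 − R2
  [ 1  -3  -3    -1 ]
  [ 0   0   1   3/2 ]
  [ 0   0   0  -1/2 ]
R3 → -2·R3
  [ 1  -3  -3   -1 ]
  [ 0   0   1  3/2 ]
  [ 0   0   0    1 ]
R2 → R2 − 3/2·R3
  [ 1  -3  -3  -1 ]
  [ 0   0   1   0 ]
  [ 0   0   0   1 ]
R1 → R1 + R3
  [ 1  -3  -3  0 ]
  [ 0   0   1  0 ]
  [ 0   0   0  1 ]
R1 → R1 + 3·R2
  [ 1  -3  0  0 ]
  [ 0   0  1  0 ]
  [ 0   0  0  1 ]
The reduced form has 3 nonzero rows.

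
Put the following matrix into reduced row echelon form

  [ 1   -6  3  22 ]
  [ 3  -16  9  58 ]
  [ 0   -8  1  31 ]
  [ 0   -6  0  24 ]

[[1, 0, 0, 1], [0, 1, 0, -4], [0, 0, 1, -1], [0, 0, 0, 0]]

Subtract 3 times R1 from R2.
  [ 1  -6  3  22 ]
  [ 0   2  0  -8 ]
  [ 0  -8  1  31 ]
  [ 0  -6  0  24 ]
Multiply R2 by 1/2.
  [ 1  -6  3  22 ]
  [ 0   1  0  -4 ]
  [ 0  -8  1  31 ]
  [ 0  -6  0  24 ]
Add 8 times R2 to R3.
  [ 1  -6  3  22 ]
  [ 0   1  0  -4 ]
  [ 0   0  1  -1 ]
  [ 0  -6  0  24 ]
Add 6 times R2 to R4.
  [ 1  -6  3  22 ]
  [ 0   1  0  -4 ]
  [ 0   0  1  -1 ]
  [ 0   0  0   0 ]
Subtract 3 times R3 from R1.
  [ 1  -6  0  25 ]
  [ 0   1  0  -4 ]
  [ 0   0  1  -1 ]
  [ 0   0  0   0 ]
Add 6 times R2 to R1.
  [ 1  0  0   1 ]
  [ 0  1  0  -4 ]
  [ 0  0  1  -1 ]
  [ 0  0  0   0 ]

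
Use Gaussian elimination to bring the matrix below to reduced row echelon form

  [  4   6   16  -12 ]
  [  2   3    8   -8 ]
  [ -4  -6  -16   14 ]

R1 -> 1/4·R1
  [  1  3/2    4  -3 ]
  [  2    3    8  -8 ]
  [ -4   -6  -16  14 ]
R2 -> R2 − 2·R1
  [  1  3/2    4  -3 ]
  [  0    0    0  -2 ]
  [ -4   -6  -16  14 ]
R3 -> R3 + 4·R1
  [ 1  3/2  4  -3 ]
  [ 0    0  0  -2 ]
  [ 0    0  0   2 ]
R2 -> -1/2·R2
  [ 1  3/2  4  -3 ]
  [ 0    0  0   1 ]
  [ 0    0  0   2 ]
R3 -> R3 − 2·R2
  [ 1  3/2  4  -3 ]
  [ 0    0  0   1 ]
  [ 0    0  0   0 ]
R1 -> R1 + 3·R2
  [ 1  3/2  4  0 ]
  [ 0    0  0  1 ]
  [ 0    0  0  0 ]

[[1, 3/2, 4, 0], [0, 0, 0, 1], [0, 0, 0, 0]]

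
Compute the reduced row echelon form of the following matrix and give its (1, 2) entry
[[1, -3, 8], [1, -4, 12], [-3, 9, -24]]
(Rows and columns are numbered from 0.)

-4

R2 → R2 − R1
  [  1  -3    8 ]
  [  0  -1    4 ]
  [ -3   9  -24 ]
R3 → R3 + 3·R1
  [ 1  -3  8 ]
  [ 0  -1  4 ]
  [ 0   0  0 ]
R2 → -1·R2
  [ 1  -3   8 ]
  [ 0   1  -4 ]
  [ 0   0   0 ]
R1 → R1 + 3·R2
  [ 1  0  -4 ]
  [ 0  1  -4 ]
  [ 0  0   0 ]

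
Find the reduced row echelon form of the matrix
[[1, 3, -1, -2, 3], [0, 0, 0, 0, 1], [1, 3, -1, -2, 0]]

[[1, 3, -1, -2, 0], [0, 0, 0, 0, 1], [0, 0, 0, 0, 0]]

r3 -> r3 − r1
r3 -> r3 + 3·r2
r1 -> r1 − 3·r2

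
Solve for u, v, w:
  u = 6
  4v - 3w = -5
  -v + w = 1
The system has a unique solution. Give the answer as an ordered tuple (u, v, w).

(6, -2, -1)

Form the augmented matrix and row-reduce:
  [ 1   0   0  |   6 ]
  [ 0   4  -3  |  -5 ]
  [ 0  -1   1  |   1 ]
Multiply ρ2 by 1/4.
  [ 1   0     0  |     6 ]
  [ 0   1  -3/4  |  -5/4 ]
  [ 0  -1     1  |     1 ]
Add ρ2 to ρ3.
  [ 1  0     0  |     6 ]
  [ 0  1  -3/4  |  -5/4 ]
  [ 0  0   1/4  |  -1/4 ]
Multiply ρ3 by 4.
  [ 1  0     0  |     6 ]
  [ 0  1  -3/4  |  -5/4 ]
  [ 0  0     1  |    -1 ]
Add 3/4 times ρ3 to ρ2.
  [ 1  0  0  |   6 ]
  [ 0  1  0  |  -2 ]
  [ 0  0  1  |  -1 ]
Reading off the last column: u = 6, v = -2, w = -1.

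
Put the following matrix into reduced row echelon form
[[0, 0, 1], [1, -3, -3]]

[[1, -3, 0], [0, 0, 1]]

R1 <=> R2
  [ 1  -3  -3 ]
  [ 0   0   1 ]
R1 -> R1 + 3·R2
  [ 1  -3  0 ]
  [ 0   0  1 ]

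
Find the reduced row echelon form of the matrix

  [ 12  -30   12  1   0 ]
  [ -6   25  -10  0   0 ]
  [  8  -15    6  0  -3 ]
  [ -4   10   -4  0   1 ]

[[1, 0, 0, 0, 0], [0, 1, -2/5, 0, 0], [0, 0, 0, 1, 0], [0, 0, 0, 0, 1]]

r1 -> 1/12·r1
  [  1  -5/2    1  1/12   0 ]
  [ -6    25  -10     0   0 ]
  [  8   -15    6     0  -3 ]
  [ -4    10   -4     0   1 ]
r2 -> r2 + 6·r1
  [  1  -5/2   1  1/12   0 ]
  [  0    10  -4   1/2   0 ]
  [  8   -15   6     0  -3 ]
  [ -4    10  -4     0   1 ]
r3 -> r3 − 8·r1
  [  1  -5/2   1  1/12   0 ]
  [  0    10  -4   1/2   0 ]
  [  0     5  -2  -2/3  -3 ]
  [ -4    10  -4     0   1 ]
r4 -> r4 + 4·r1
  [ 1  -5/2   1  1/12   0 ]
  [ 0    10  -4   1/2   0 ]
  [ 0     5  -2  -2/3  -3 ]
  [ 0     0   0   1/3   1 ]
r2 -> 1/10·r2
  [ 1  -5/2     1  1/12   0 ]
  [ 0     1  -2/5  1/20   0 ]
  [ 0     5    -2  -2/3  -3 ]
  [ 0     0     0   1/3   1 ]
r3 -> r3 − 5·r2
  [ 1  -5/2     1    1/12   0 ]
  [ 0     1  -2/5    1/20   0 ]
  [ 0     0     0  -11/12  -3 ]
  [ 0     0     0     1/3   1 ]
r3 -> -12/11·r3
  [ 1  -5/2     1  1/12      0 ]
  [ 0     1  -2/5  1/20      0 ]
  [ 0     0     0     1  36/11 ]
  [ 0     0     0   1/3      1 ]
r4 -> r4 − 1/3·r3
  [ 1  -5/2     1  1/12      0 ]
  [ 0     1  -2/5  1/20      0 ]
  [ 0     0     0     1  36/11 ]
  [ 0     0     0     0  -1/11 ]
r4 -> -11·r4
  [ 1  -5/2     1  1/12      0 ]
  [ 0     1  -2/5  1/20      0 ]
  [ 0     0     0     1  36/11 ]
  [ 0     0     0     0      1 ]
r3 -> r3 − 36/11·r4
  [ 1  -5/2     1  1/12  0 ]
  [ 0     1  -2/5  1/20  0 ]
  [ 0     0     0     1  0 ]
  [ 0     0     0     0  1 ]
r2 -> r2 − 1/20·r3
  [ 1  -5/2     1  1/12  0 ]
  [ 0     1  -2/5     0  0 ]
  [ 0     0     0     1  0 ]
  [ 0     0     0     0  1 ]
r1 -> r1 − 1/12·r3
  [ 1  -5/2     1  0  0 ]
  [ 0     1  -2/5  0  0 ]
  [ 0     0     0  1  0 ]
  [ 0     0     0  0  1 ]
r1 -> r1 + 5/2·r2
  [ 1  0     0  0  0 ]
  [ 0  1  -2/5  0  0 ]
  [ 0  0     0  1  0 ]
  [ 0  0     0  0  1 ]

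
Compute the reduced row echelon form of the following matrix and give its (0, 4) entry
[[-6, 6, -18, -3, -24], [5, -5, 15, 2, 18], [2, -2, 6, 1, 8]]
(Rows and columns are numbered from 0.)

r1 → -1/6·r1
r2 → r2 − 5·r1
r3 → r3 − 2·r1
r2 → -2·r2
r1 → r1 − 1/2·r2

2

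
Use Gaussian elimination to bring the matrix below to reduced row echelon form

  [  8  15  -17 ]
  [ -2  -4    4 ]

Multiply ρ1 by 1/8.
  [  1  15/8  -17/8 ]
  [ -2    -4      4 ]
Add 2 times ρ1 to ρ2.
  [ 1  15/8  -17/8 ]
  [ 0  -1/4   -1/4 ]
Multiply ρ2 by -4.
  [ 1  15/8  -17/8 ]
  [ 0     1      1 ]
Subtract 15/8 times ρ2 from ρ1.
  [ 1  0  -4 ]
  [ 0  1   1 ]

[[1, 0, -4], [0, 1, 1]]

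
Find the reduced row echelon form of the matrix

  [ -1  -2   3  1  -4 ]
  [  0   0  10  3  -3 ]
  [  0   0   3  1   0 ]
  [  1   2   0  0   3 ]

Multiply ρ1 by -1.
  [ 1  2  -3  -1   4 ]
  [ 0  0  10   3  -3 ]
  [ 0  0   3   1   0 ]
  [ 1  2   0   0   3 ]
Subtract ρ1 from ρ4.
  [ 1  2  -3  -1   4 ]
  [ 0  0  10   3  -3 ]
  [ 0  0   3   1   0 ]
  [ 0  0   3   1  -1 ]
Multiply ρ2 by 1/10.
  [ 1  2  -3    -1      4 ]
  [ 0  0   1  3/10  -3/10 ]
  [ 0  0   3     1      0 ]
  [ 0  0   3     1     -1 ]
Subtract 3 times ρ2 from ρ3.
  [ 1  2  -3    -1      4 ]
  [ 0  0   1  3/10  -3/10 ]
  [ 0  0   0  1/10   9/10 ]
  [ 0  0   3     1     -1 ]
Subtract 3 times ρ2 from ρ4.
  [ 1  2  -3    -1      4 ]
  [ 0  0   1  3/10  -3/10 ]
  [ 0  0   0  1/10   9/10 ]
  [ 0  0   0  1/10  -1/10 ]
Multiply ρ3 by 10.
  [ 1  2  -3    -1      4 ]
  [ 0  0   1  3/10  -3/10 ]
  [ 0  0   0     1      9 ]
  [ 0  0   0  1/10  -1/10 ]
Subtract 1/10 times ρ3 from ρ4.
  [ 1  2  -3    -1      4 ]
  [ 0  0   1  3/10  -3/10 ]
  [ 0  0   0     1      9 ]
  [ 0  0   0     0     -1 ]
Multiply ρ4 by -1.
  [ 1  2  -3    -1      4 ]
  [ 0  0   1  3/10  -3/10 ]
  [ 0  0   0     1      9 ]
  [ 0  0   0     0      1 ]
Subtract 9 times ρ4 from ρ3.
  [ 1  2  -3    -1      4 ]
  [ 0  0   1  3/10  -3/10 ]
  [ 0  0   0     1      0 ]
  [ 0  0   0     0      1 ]
Add 3/10 times ρ4 to ρ2.
  [ 1  2  -3    -1  4 ]
  [ 0  0   1  3/10  0 ]
  [ 0  0   0     1  0 ]
  [ 0  0   0     0  1 ]
Subtract 4 times ρ4 from ρ1.
  [ 1  2  -3    -1  0 ]
  [ 0  0   1  3/10  0 ]
  [ 0  0   0     1  0 ]
  [ 0  0   0     0  1 ]
Subtract 3/10 times ρ3 from ρ2.
  [ 1  2  -3  -1  0 ]
  [ 0  0   1   0  0 ]
  [ 0  0   0   1  0 ]
  [ 0  0   0   0  1 ]
Add ρ3 to ρ1.
  [ 1  2  -3  0  0 ]
  [ 0  0   1  0  0 ]
  [ 0  0   0  1  0 ]
  [ 0  0   0  0  1 ]
Add 3 times ρ2 to ρ1.
  [ 1  2  0  0  0 ]
  [ 0  0  1  0  0 ]
  [ 0  0  0  1  0 ]
  [ 0  0  0  0  1 ]

[[1, 2, 0, 0, 0], [0, 0, 1, 0, 0], [0, 0, 0, 1, 0], [0, 0, 0, 0, 1]]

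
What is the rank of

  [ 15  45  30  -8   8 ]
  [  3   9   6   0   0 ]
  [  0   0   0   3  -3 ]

rank = 2

R1 -> 1/15·R1
  [ 1  3  2  -8/15  8/15 ]
  [ 3  9  6      0     0 ]
  [ 0  0  0      3    -3 ]
R2 -> R2 − 3·R1
  [ 1  3  2  -8/15  8/15 ]
  [ 0  0  0    8/5  -8/5 ]
  [ 0  0  0      3    -3 ]
R2 -> 5/8·R2
  [ 1  3  2  -8/15  8/15 ]
  [ 0  0  0      1    -1 ]
  [ 0  0  0      3    -3 ]
R3 -> R3 − 3·R2
  [ 1  3  2  -8/15  8/15 ]
  [ 0  0  0      1    -1 ]
  [ 0  0  0      0     0 ]
R1 -> R1 + 8/15·R2
  [ 1  3  2  0   0 ]
  [ 0  0  0  1  -1 ]
  [ 0  0  0  0   0 ]
The reduced form has 2 nonzero rows.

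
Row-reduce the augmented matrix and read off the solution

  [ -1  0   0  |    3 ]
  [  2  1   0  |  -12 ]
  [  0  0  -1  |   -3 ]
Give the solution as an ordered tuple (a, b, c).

R1 ← -1·R1
  [ 1  0   0  |   -3 ]
  [ 2  1   0  |  -12 ]
  [ 0  0  -1  |   -3 ]
R2 ← R2 − 2·R1
  [ 1  0   0  |  -3 ]
  [ 0  1   0  |  -6 ]
  [ 0  0  -1  |  -3 ]
R3 ← -1·R3
  [ 1  0  0  |  -3 ]
  [ 0  1  0  |  -6 ]
  [ 0  0  1  |   3 ]
Reading off the last column: a = -3, b = -6, c = 3.

(-3, -6, 3)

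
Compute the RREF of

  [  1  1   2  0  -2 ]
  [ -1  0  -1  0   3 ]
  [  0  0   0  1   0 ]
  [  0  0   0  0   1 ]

[[1, 0, 1, 0, 0], [0, 1, 1, 0, 0], [0, 0, 0, 1, 0], [0, 0, 0, 0, 1]]

r2 ← r2 + r1
  [ 1  1  2  0  -2 ]
  [ 0  1  1  0   1 ]
  [ 0  0  0  1   0 ]
  [ 0  0  0  0   1 ]
r2 ← r2 − r4
  [ 1  1  2  0  -2 ]
  [ 0  1  1  0   0 ]
  [ 0  0  0  1   0 ]
  [ 0  0  0  0   1 ]
r1 ← r1 + 2·r4
  [ 1  1  2  0  0 ]
  [ 0  1  1  0  0 ]
  [ 0  0  0  1  0 ]
  [ 0  0  0  0  1 ]
r1 ← r1 − r2
  [ 1  0  1  0  0 ]
  [ 0  1  1  0  0 ]
  [ 0  0  0  1  0 ]
  [ 0  0  0  0  1 ]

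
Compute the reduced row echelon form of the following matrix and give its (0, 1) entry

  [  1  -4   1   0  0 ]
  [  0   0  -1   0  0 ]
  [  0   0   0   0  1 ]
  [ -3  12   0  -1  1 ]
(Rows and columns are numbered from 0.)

-4

Add 3 times ρ1 to ρ4.
  [ 1  -4   1   0  0 ]
  [ 0   0  -1   0  0 ]
  [ 0   0   0   0  1 ]
  [ 0   0   3  -1  1 ]
Multiply ρ2 by -1.
  [ 1  -4  1   0  0 ]
  [ 0   0  1   0  0 ]
  [ 0   0  0   0  1 ]
  [ 0   0  3  -1  1 ]
Subtract 3 times ρ2 from ρ4.
  [ 1  -4  1   0  0 ]
  [ 0   0  1   0  0 ]
  [ 0   0  0   0  1 ]
  [ 0   0  0  -1  1 ]
Swap ρ3 and ρ4.
  [ 1  -4  1   0  0 ]
  [ 0   0  1   0  0 ]
  [ 0   0  0  -1  1 ]
  [ 0   0  0   0  1 ]
Multiply ρ3 by -1.
  [ 1  -4  1  0   0 ]
  [ 0   0  1  0   0 ]
  [ 0   0  0  1  -1 ]
  [ 0   0  0  0   1 ]
Add ρ4 to ρ3.
  [ 1  -4  1  0  0 ]
  [ 0   0  1  0  0 ]
  [ 0   0  0  1  0 ]
  [ 0   0  0  0  1 ]
Subtract ρ2 from ρ1.
  [ 1  -4  0  0  0 ]
  [ 0   0  1  0  0 ]
  [ 0   0  0  1  0 ]
  [ 0   0  0  0  1 ]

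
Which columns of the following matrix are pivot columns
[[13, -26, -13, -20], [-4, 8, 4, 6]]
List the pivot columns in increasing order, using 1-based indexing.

r1 → 1/13·r1
  [  1  -2  -1  -20/13 ]
  [ -4   8   4       6 ]
r2 → r2 + 4·r1
  [ 1  -2  -1  -20/13 ]
  [ 0   0   0   -2/13 ]
r2 → -13/2·r2
  [ 1  -2  -1  -20/13 ]
  [ 0   0   0       1 ]
r1 → r1 + 20/13·r2
  [ 1  -2  -1  0 ]
  [ 0   0   0  1 ]
Pivot columns are the columns containing a leading 1.

1, 4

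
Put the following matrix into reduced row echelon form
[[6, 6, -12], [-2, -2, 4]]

Multiply R1 by 1/6.
  [  1   1  -2 ]
  [ -2  -2   4 ]
Add 2 times R1 to R2.
  [ 1  1  -2 ]
  [ 0  0   0 ]

[[1, 1, -2], [0, 0, 0]]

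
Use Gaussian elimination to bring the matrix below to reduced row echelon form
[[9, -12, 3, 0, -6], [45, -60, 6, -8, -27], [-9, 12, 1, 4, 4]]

Multiply R1 by 1/9.
Subtract 45 times R1 from R2.
Add 9 times R1 to R3.
Multiply R2 by -1/9.
Subtract 4 times R2 from R3.
Multiply R3 by 9/4.
Subtract 8/9 times R3 from R2.
Subtract 1/3 times R2 from R1.

[[1, -4/3, 0, 0, -1], [0, 0, 1, 0, 1], [0, 0, 0, 1, -3/2]]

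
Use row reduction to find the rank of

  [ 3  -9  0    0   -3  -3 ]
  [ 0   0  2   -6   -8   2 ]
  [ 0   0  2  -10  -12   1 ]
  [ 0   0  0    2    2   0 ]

Multiply ρ1 by 1/3.
  [ 1  -3  0    0   -1  -1 ]
  [ 0   0  2   -6   -8   2 ]
  [ 0   0  2  -10  -12   1 ]
  [ 0   0  0    2    2   0 ]
Multiply ρ2 by 1/2.
  [ 1  -3  0    0   -1  -1 ]
  [ 0   0  1   -3   -4   1 ]
  [ 0   0  2  -10  -12   1 ]
  [ 0   0  0    2    2   0 ]
Subtract 2 times ρ2 from ρ3.
  [ 1  -3  0   0  -1  -1 ]
  [ 0   0  1  -3  -4   1 ]
  [ 0   0  0  -4  -4  -1 ]
  [ 0   0  0   2   2   0 ]
Multiply ρ3 by -1/4.
  [ 1  -3  0   0  -1   -1 ]
  [ 0   0  1  -3  -4    1 ]
  [ 0   0  0   1   1  1/4 ]
  [ 0   0  0   2   2    0 ]
Subtract 2 times ρ3 from ρ4.
  [ 1  -3  0   0  -1    -1 ]
  [ 0   0  1  -3  -4     1 ]
  [ 0   0  0   1   1   1/4 ]
  [ 0   0  0   0   0  -1/2 ]
Multiply ρ4 by -2.
  [ 1  -3  0   0  -1   -1 ]
  [ 0   0  1  -3  -4    1 ]
  [ 0   0  0   1   1  1/4 ]
  [ 0   0  0   0   0    1 ]
Subtract 1/4 times ρ4 from ρ3.
  [ 1  -3  0   0  -1  -1 ]
  [ 0   0  1  -3  -4   1 ]
  [ 0   0  0   1   1   0 ]
  [ 0   0  0   0   0   1 ]
Subtract ρ4 from ρ2.
  [ 1  -3  0   0  -1  -1 ]
  [ 0   0  1  -3  -4   0 ]
  [ 0   0  0   1   1   0 ]
  [ 0   0  0   0   0   1 ]
Add ρ4 to ρ1.
  [ 1  -3  0   0  -1  0 ]
  [ 0   0  1  -3  -4  0 ]
  [ 0   0  0   1   1  0 ]
  [ 0   0  0   0   0  1 ]
Add 3 times ρ3 to ρ2.
  [ 1  -3  0  0  -1  0 ]
  [ 0   0  1  0  -1  0 ]
  [ 0   0  0  1   1  0 ]
  [ 0   0  0  0   0  1 ]
The reduced form has 4 nonzero rows.

rank = 4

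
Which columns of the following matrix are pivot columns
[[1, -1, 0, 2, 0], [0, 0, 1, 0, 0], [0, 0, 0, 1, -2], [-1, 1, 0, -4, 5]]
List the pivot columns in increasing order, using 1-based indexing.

R4 := R4 + R1
R4 := R4 + 2·R3
R3 := R3 + 2·R4
R1 := R1 − 2·R3
Pivot columns are the columns containing a leading 1.

1, 3, 4, 5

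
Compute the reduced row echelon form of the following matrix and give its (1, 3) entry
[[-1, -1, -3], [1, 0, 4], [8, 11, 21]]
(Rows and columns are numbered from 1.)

r1 ← -1·r1
  [ 1   1   3 ]
  [ 1   0   4 ]
  [ 8  11  21 ]
r2 ← r2 − r1
  [ 1   1   3 ]
  [ 0  -1   1 ]
  [ 8  11  21 ]
r3 ← r3 − 8·r1
  [ 1   1   3 ]
  [ 0  -1   1 ]
  [ 0   3  -3 ]
r2 ← -1·r2
  [ 1  1   3 ]
  [ 0  1  -1 ]
  [ 0  3  -3 ]
r3 ← r3 − 3·r2
  [ 1  1   3 ]
  [ 0  1  -1 ]
  [ 0  0   0 ]
r1 ← r1 − r2
  [ 1  0   4 ]
  [ 0  1  -1 ]
  [ 0  0   0 ]

4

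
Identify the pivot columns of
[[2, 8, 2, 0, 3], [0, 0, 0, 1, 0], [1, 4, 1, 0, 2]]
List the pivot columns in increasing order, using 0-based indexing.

0, 3, 4

Multiply R1 by 1/2.
  [ 1  4  1  0  3/2 ]
  [ 0  0  0  1    0 ]
  [ 1  4  1  0    2 ]
Subtract R1 from R3.
  [ 1  4  1  0  3/2 ]
  [ 0  0  0  1    0 ]
  [ 0  0  0  0  1/2 ]
Multiply R3 by 2.
  [ 1  4  1  0  3/2 ]
  [ 0  0  0  1    0 ]
  [ 0  0  0  0    1 ]
Subtract 3/2 times R3 from R1.
  [ 1  4  1  0  0 ]
  [ 0  0  0  1  0 ]
  [ 0  0  0  0  1 ]
Pivot columns are the columns containing a leading 1.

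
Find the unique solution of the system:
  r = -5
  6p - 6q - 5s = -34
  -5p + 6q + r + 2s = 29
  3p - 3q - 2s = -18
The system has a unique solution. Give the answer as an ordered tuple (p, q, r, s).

(-6, 4/3, -5, -2)

Form the augmented matrix and row-reduce:
  [  0   0  1   0  |   -5 ]
  [  6  -6  0  -5  |  -34 ]
  [ -5   6  1   2  |   29 ]
  [  3  -3  0  -2  |  -18 ]
R1 ↔ R2
  [  6  -6  0  -5  |  -34 ]
  [  0   0  1   0  |   -5 ]
  [ -5   6  1   2  |   29 ]
  [  3  -3  0  -2  |  -18 ]
R1 ← 1/6·R1
  [  1  -1  0  -5/6  |  -17/3 ]
  [  0   0  1     0  |     -5 ]
  [ -5   6  1     2  |     29 ]
  [  3  -3  0    -2  |    -18 ]
R3 ← R3 + 5·R1
  [ 1  -1  0   -5/6  |  -17/3 ]
  [ 0   0  1      0  |     -5 ]
  [ 0   1  1  -13/6  |    2/3 ]
  [ 3  -3  0     -2  |    -18 ]
R4 ← R4 − 3·R1
  [ 1  -1  0   -5/6  |  -17/3 ]
  [ 0   0  1      0  |     -5 ]
  [ 0   1  1  -13/6  |    2/3 ]
  [ 0   0  0    1/2  |     -1 ]
R2 ↔ R3
  [ 1  -1  0   -5/6  |  -17/3 ]
  [ 0   1  1  -13/6  |    2/3 ]
  [ 0   0  1      0  |     -5 ]
  [ 0   0  0    1/2  |     -1 ]
R4 ← 2·R4
  [ 1  -1  0   -5/6  |  -17/3 ]
  [ 0   1  1  -13/6  |    2/3 ]
  [ 0   0  1      0  |     -5 ]
  [ 0   0  0      1  |     -2 ]
R2 ← R2 + 13/6·R4
  [ 1  -1  0  -5/6  |  -17/3 ]
  [ 0   1  1     0  |  -11/3 ]
  [ 0   0  1     0  |     -5 ]
  [ 0   0  0     1  |     -2 ]
R1 ← R1 + 5/6·R4
  [ 1  -1  0  0  |  -22/3 ]
  [ 0   1  1  0  |  -11/3 ]
  [ 0   0  1  0  |     -5 ]
  [ 0   0  0  1  |     -2 ]
R2 ← R2 − R3
  [ 1  -1  0  0  |  -22/3 ]
  [ 0   1  0  0  |    4/3 ]
  [ 0   0  1  0  |     -5 ]
  [ 0   0  0  1  |     -2 ]
R1 ← R1 + R2
  [ 1  0  0  0  |   -6 ]
  [ 0  1  0  0  |  4/3 ]
  [ 0  0  1  0  |   -5 ]
  [ 0  0  0  1  |   -2 ]
Reading off the last column: p = -6, q = 4/3, r = -5, s = -2.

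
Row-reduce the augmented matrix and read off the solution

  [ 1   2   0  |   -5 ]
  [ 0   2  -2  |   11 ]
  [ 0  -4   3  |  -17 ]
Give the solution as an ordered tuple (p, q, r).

R2 -> 1/2·R2
  [ 1   2   0  |    -5 ]
  [ 0   1  -1  |  11/2 ]
  [ 0  -4   3  |   -17 ]
R3 -> R3 + 4·R2
  [ 1  2   0  |    -5 ]
  [ 0  1  -1  |  11/2 ]
  [ 0  0  -1  |     5 ]
R3 -> -1·R3
  [ 1  2   0  |    -5 ]
  [ 0  1  -1  |  11/2 ]
  [ 0  0   1  |    -5 ]
R2 -> R2 + R3
  [ 1  2  0  |   -5 ]
  [ 0  1  0  |  1/2 ]
  [ 0  0  1  |   -5 ]
R1 -> R1 − 2·R2
  [ 1  0  0  |   -6 ]
  [ 0  1  0  |  1/2 ]
  [ 0  0  1  |   -5 ]
Reading off the last column: p = -6, q = 1/2, r = -5.

(-6, 1/2, -5)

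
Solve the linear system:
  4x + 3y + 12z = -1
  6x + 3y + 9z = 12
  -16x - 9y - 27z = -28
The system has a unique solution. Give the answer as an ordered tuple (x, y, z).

(4, 1, -5/3)

Form the augmented matrix and row-reduce:
  [   4   3   12  |   -1 ]
  [   6   3    9  |   12 ]
  [ -16  -9  -27  |  -28 ]
ρ1 ← 1/4·ρ1
  [   1  3/4    3  |  -1/4 ]
  [   6    3    9  |    12 ]
  [ -16   -9  -27  |   -28 ]
ρ2 ← ρ2 − 6·ρ1
  [   1   3/4    3  |  -1/4 ]
  [   0  -3/2   -9  |  27/2 ]
  [ -16    -9  -27  |   -28 ]
ρ3 ← ρ3 + 16·ρ1
  [ 1   3/4   3  |  -1/4 ]
  [ 0  -3/2  -9  |  27/2 ]
  [ 0     3  21  |   -32 ]
ρ2 ← -2/3·ρ2
  [ 1  3/4   3  |  -1/4 ]
  [ 0    1   6  |    -9 ]
  [ 0    3  21  |   -32 ]
ρ3 ← ρ3 − 3·ρ2
  [ 1  3/4  3  |  -1/4 ]
  [ 0    1  6  |    -9 ]
  [ 0    0  3  |    -5 ]
ρ3 ← 1/3·ρ3
  [ 1  3/4  3  |  -1/4 ]
  [ 0    1  6  |    -9 ]
  [ 0    0  1  |  -5/3 ]
ρ2 ← ρ2 − 6·ρ3
  [ 1  3/4  3  |  -1/4 ]
  [ 0    1  0  |     1 ]
  [ 0    0  1  |  -5/3 ]
ρ1 ← ρ1 − 3·ρ3
  [ 1  3/4  0  |  19/4 ]
  [ 0    1  0  |     1 ]
  [ 0    0  1  |  -5/3 ]
ρ1 ← ρ1 − 3/4·ρ2
  [ 1  0  0  |     4 ]
  [ 0  1  0  |     1 ]
  [ 0  0  1  |  -5/3 ]
Reading off the last column: x = 4, y = 1, z = -5/3.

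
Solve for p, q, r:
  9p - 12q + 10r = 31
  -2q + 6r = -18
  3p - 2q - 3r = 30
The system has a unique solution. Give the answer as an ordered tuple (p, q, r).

Form the augmented matrix and row-reduce:
  [ 9  -12  10  |   31 ]
  [ 0   -2   6  |  -18 ]
  [ 3   -2  -3  |   30 ]
R1 ← 1/9·R1
R3 ← R3 − 3·R1
R2 ← -1/2·R2
R3 ← R3 − 2·R2
R3 ← -3·R3
R2 ← R2 + 3·R3
R1 ← R1 − 10/9·R3
R1 ← R1 + 4/3·R2
Reading off the last column: p = 1, q = -6, r = -5.

(1, -6, -5)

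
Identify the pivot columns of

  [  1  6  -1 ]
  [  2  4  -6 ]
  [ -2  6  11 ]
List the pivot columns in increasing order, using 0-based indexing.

0, 1

R2 ← R2 − 2·R1
  [  1   6  -1 ]
  [  0  -8  -4 ]
  [ -2   6  11 ]
R3 ← R3 + 2·R1
  [ 1   6  -1 ]
  [ 0  -8  -4 ]
  [ 0  18   9 ]
R2 ← -1/8·R2
  [ 1   6   -1 ]
  [ 0   1  1/2 ]
  [ 0  18    9 ]
R3 ← R3 − 18·R2
  [ 1  6   -1 ]
  [ 0  1  1/2 ]
  [ 0  0    0 ]
R1 ← R1 − 6·R2
  [ 1  0   -4 ]
  [ 0  1  1/2 ]
  [ 0  0    0 ]
Pivot columns are the columns containing a leading 1.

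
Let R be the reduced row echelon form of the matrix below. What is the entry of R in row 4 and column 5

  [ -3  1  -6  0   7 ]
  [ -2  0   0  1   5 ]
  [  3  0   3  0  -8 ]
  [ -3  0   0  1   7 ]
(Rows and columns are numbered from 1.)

1

R1 -> -1/3·R1
R2 -> R2 + 2·R1
R3 -> R3 − 3·R1
R4 -> R4 + 3·R1
R2 -> -3/2·R2
R3 -> R3 − R2
R4 -> R4 + R2
R3 -> 1/3·R3
R4 -> -2·R4
R3 -> R3 − 1/2·R4
R2 -> R2 + 3/2·R4
R2 -> R2 + 6·R3
R1 -> R1 − 2·R3
R1 -> R1 + 1/3·R2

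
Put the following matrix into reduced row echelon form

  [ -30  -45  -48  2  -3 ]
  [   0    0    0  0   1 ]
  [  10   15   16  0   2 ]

r1 := -1/30·r1
  [  1  3/2  8/5  -1/15  1/10 ]
  [  0    0    0      0     1 ]
  [ 10   15   16      0     2 ]
r3 := r3 − 10·r1
  [ 1  3/2  8/5  -1/15  1/10 ]
  [ 0    0    0      0     1 ]
  [ 0    0    0    2/3     1 ]
r2 <-> r3
  [ 1  3/2  8/5  -1/15  1/10 ]
  [ 0    0    0    2/3     1 ]
  [ 0    0    0      0     1 ]
r2 := 3/2·r2
  [ 1  3/2  8/5  -1/15  1/10 ]
  [ 0    0    0      1   3/2 ]
  [ 0    0    0      0     1 ]
r2 := r2 − 3/2·r3
  [ 1  3/2  8/5  -1/15  1/10 ]
  [ 0    0    0      1     0 ]
  [ 0    0    0      0     1 ]
r1 := r1 − 1/10·r3
  [ 1  3/2  8/5  -1/15  0 ]
  [ 0    0    0      1  0 ]
  [ 0    0    0      0  1 ]
r1 := r1 + 1/15·r2
  [ 1  3/2  8/5  0  0 ]
  [ 0    0    0  1  0 ]
  [ 0    0    0  0  1 ]

[[1, 3/2, 8/5, 0, 0], [0, 0, 0, 1, 0], [0, 0, 0, 0, 1]]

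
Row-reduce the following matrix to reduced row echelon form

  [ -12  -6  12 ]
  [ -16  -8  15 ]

ρ1 → -1/12·ρ1
  [   1  1/2  -1 ]
  [ -16   -8  15 ]
ρ2 → ρ2 + 16·ρ1
  [ 1  1/2  -1 ]
  [ 0    0  -1 ]
ρ2 → -1·ρ2
  [ 1  1/2  -1 ]
  [ 0    0   1 ]
ρ1 → ρ1 + ρ2
  [ 1  1/2  0 ]
  [ 0    0  1 ]

[[1, 1/2, 0], [0, 0, 1]]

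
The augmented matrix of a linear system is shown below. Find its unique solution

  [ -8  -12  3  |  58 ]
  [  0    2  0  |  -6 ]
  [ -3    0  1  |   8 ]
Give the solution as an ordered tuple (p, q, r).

R1 ← -1/8·R1
R3 ← R3 + 3·R1
R2 ← 1/2·R2
R3 ← R3 − 9/2·R2
R3 ← -8·R3
R1 ← R1 + 3/8·R3
R1 ← R1 − 3/2·R2
Reading off the last column: p = -2, q = -3, r = 2.

(-2, -3, 2)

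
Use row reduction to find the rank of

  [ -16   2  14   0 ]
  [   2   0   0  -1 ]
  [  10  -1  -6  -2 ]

r1 → -1/16·r1
  [  1  -1/8  -7/8   0 ]
  [  2     0     0  -1 ]
  [ 10    -1    -6  -2 ]
r2 → r2 − 2·r1
  [  1  -1/8  -7/8   0 ]
  [  0   1/4   7/4  -1 ]
  [ 10    -1    -6  -2 ]
r3 → r3 − 10·r1
  [ 1  -1/8  -7/8   0 ]
  [ 0   1/4   7/4  -1 ]
  [ 0   1/4  11/4  -2 ]
r2 → 4·r2
  [ 1  -1/8  -7/8   0 ]
  [ 0     1     7  -4 ]
  [ 0   1/4  11/4  -2 ]
r3 → r3 − 1/4·r2
  [ 1  -1/8  -7/8   0 ]
  [ 0     1     7  -4 ]
  [ 0     0     1  -1 ]
r2 → r2 − 7·r3
  [ 1  -1/8  -7/8   0 ]
  [ 0     1     0   3 ]
  [ 0     0     1  -1 ]
r1 → r1 + 7/8·r3
  [ 1  -1/8  0  -7/8 ]
  [ 0     1  0     3 ]
  [ 0     0  1    -1 ]
r1 → r1 + 1/8·r2
  [ 1  0  0  -1/2 ]
  [ 0  1  0     3 ]
  [ 0  0  1    -1 ]
The reduced form has 3 nonzero rows.

rank = 3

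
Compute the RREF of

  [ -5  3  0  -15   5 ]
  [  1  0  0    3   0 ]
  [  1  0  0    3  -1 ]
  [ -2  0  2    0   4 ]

R1 ← -1/5·R1
  [  1  -3/5  0  3  -1 ]
  [  1     0  0  3   0 ]
  [  1     0  0  3  -1 ]
  [ -2     0  2  0   4 ]
R2 ← R2 − R1
  [  1  -3/5  0  3  -1 ]
  [  0   3/5  0  0   1 ]
  [  1     0  0  3  -1 ]
  [ -2     0  2  0   4 ]
R3 ← R3 − R1
  [  1  -3/5  0  3  -1 ]
  [  0   3/5  0  0   1 ]
  [  0   3/5  0  0   0 ]
  [ -2     0  2  0   4 ]
R4 ← R4 + 2·R1
  [ 1  -3/5  0  3  -1 ]
  [ 0   3/5  0  0   1 ]
  [ 0   3/5  0  0   0 ]
  [ 0  -6/5  2  6   2 ]
R2 ← 5/3·R2
  [ 1  -3/5  0  3   -1 ]
  [ 0     1  0  0  5/3 ]
  [ 0   3/5  0  0    0 ]
  [ 0  -6/5  2  6    2 ]
R3 ← R3 − 3/5·R2
  [ 1  -3/5  0  3   -1 ]
  [ 0     1  0  0  5/3 ]
  [ 0     0  0  0   -1 ]
  [ 0  -6/5  2  6    2 ]
R4 ← R4 + 6/5·R2
  [ 1  -3/5  0  3   -1 ]
  [ 0     1  0  0  5/3 ]
  [ 0     0  0  0   -1 ]
  [ 0     0  2  6    4 ]
R3 <=> R4
  [ 1  -3/5  0  3   -1 ]
  [ 0     1  0  0  5/3 ]
  [ 0     0  2  6    4 ]
  [ 0     0  0  0   -1 ]
R3 ← 1/2·R3
  [ 1  -3/5  0  3   -1 ]
  [ 0     1  0  0  5/3 ]
  [ 0     0  1  3    2 ]
  [ 0     0  0  0   -1 ]
R4 ← -1·R4
  [ 1  -3/5  0  3   -1 ]
  [ 0     1  0  0  5/3 ]
  [ 0     0  1  3    2 ]
  [ 0     0  0  0    1 ]
R3 ← R3 − 2·R4
  [ 1  -3/5  0  3   -1 ]
  [ 0     1  0  0  5/3 ]
  [ 0     0  1  3    0 ]
  [ 0     0  0  0    1 ]
R2 ← R2 − 5/3·R4
  [ 1  -3/5  0  3  -1 ]
  [ 0     1  0  0   0 ]
  [ 0     0  1  3   0 ]
  [ 0     0  0  0   1 ]
R1 ← R1 + R4
  [ 1  -3/5  0  3  0 ]
  [ 0     1  0  0  0 ]
  [ 0     0  1  3  0 ]
  [ 0     0  0  0  1 ]
R1 ← R1 + 3/5·R2
  [ 1  0  0  3  0 ]
  [ 0  1  0  0  0 ]
  [ 0  0  1  3  0 ]
  [ 0  0  0  0  1 ]

[[1, 0, 0, 3, 0], [0, 1, 0, 0, 0], [0, 0, 1, 3, 0], [0, 0, 0, 0, 1]]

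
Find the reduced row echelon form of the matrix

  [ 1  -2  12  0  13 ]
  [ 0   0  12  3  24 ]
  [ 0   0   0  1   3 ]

R2 -> 1/12·R2
R2 -> R2 − 1/4·R3
R1 -> R1 − 12·R2

[[1, -2, 0, 0, -2], [0, 0, 1, 0, 5/4], [0, 0, 0, 1, 3]]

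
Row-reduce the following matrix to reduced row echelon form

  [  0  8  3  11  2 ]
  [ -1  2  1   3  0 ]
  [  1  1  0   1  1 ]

[[1, 0, 0, 0, 0], [0, 1, 0, 1, 1], [0, 0, 1, 1, -2]]

Swap R1 and R2.
Multiply R1 by -1.
Subtract R1 from R3.
Multiply R2 by 1/8.
Subtract 3 times R2 from R3.
Multiply R3 by -8.
Subtract 3/8 times R3 from R2.
Add R3 to R1.
Add 2 times R2 to R1.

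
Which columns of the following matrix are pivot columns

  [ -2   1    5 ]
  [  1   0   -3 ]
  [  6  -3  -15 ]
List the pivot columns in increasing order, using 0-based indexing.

R1 -> -1/2·R1
R2 -> R2 − R1
R3 -> R3 − 6·R1
R2 -> 2·R2
R1 -> R1 + 1/2·R2
Pivot columns are the columns containing a leading 1.

0, 1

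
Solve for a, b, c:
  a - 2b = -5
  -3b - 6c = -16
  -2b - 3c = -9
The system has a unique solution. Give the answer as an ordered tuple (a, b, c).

(-1, 2, 5/3)

Form the augmented matrix and row-reduce:
  [ 1  -2   0  |   -5 ]
  [ 0  -3  -6  |  -16 ]
  [ 0  -2  -3  |   -9 ]
R2 ← -1/3·R2
R3 ← R3 + 2·R2
R2 ← R2 − 2·R3
R1 ← R1 + 2·R2
Reading off the last column: a = -1, b = 2, c = 5/3.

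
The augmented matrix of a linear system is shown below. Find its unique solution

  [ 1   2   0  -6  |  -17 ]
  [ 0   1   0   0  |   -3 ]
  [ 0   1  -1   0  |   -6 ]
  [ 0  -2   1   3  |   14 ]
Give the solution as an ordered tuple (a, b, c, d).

r3 -> r3 − r2
  [ 1   2   0  -6  |  -17 ]
  [ 0   1   0   0  |   -3 ]
  [ 0   0  -1   0  |   -3 ]
  [ 0  -2   1   3  |   14 ]
r4 -> r4 + 2·r2
  [ 1  2   0  -6  |  -17 ]
  [ 0  1   0   0  |   -3 ]
  [ 0  0  -1   0  |   -3 ]
  [ 0  0   1   3  |    8 ]
r3 -> -1·r3
  [ 1  2  0  -6  |  -17 ]
  [ 0  1  0   0  |   -3 ]
  [ 0  0  1   0  |    3 ]
  [ 0  0  1   3  |    8 ]
r4 -> r4 − r3
  [ 1  2  0  -6  |  -17 ]
  [ 0  1  0   0  |   -3 ]
  [ 0  0  1   0  |    3 ]
  [ 0  0  0   3  |    5 ]
r4 -> 1/3·r4
  [ 1  2  0  -6  |  -17 ]
  [ 0  1  0   0  |   -3 ]
  [ 0  0  1   0  |    3 ]
  [ 0  0  0   1  |  5/3 ]
r1 -> r1 + 6·r4
  [ 1  2  0  0  |   -7 ]
  [ 0  1  0  0  |   -3 ]
  [ 0  0  1  0  |    3 ]
  [ 0  0  0  1  |  5/3 ]
r1 -> r1 − 2·r2
  [ 1  0  0  0  |   -1 ]
  [ 0  1  0  0  |   -3 ]
  [ 0  0  1  0  |    3 ]
  [ 0  0  0  1  |  5/3 ]
Reading off the last column: a = -1, b = -3, c = 3, d = 5/3.

(-1, -3, 3, 5/3)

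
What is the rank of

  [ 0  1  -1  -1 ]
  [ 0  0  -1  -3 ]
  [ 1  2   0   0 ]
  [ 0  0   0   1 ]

R1 <=> R3
  [ 1  2   0   0 ]
  [ 0  0  -1  -3 ]
  [ 0  1  -1  -1 ]
  [ 0  0   0   1 ]
R2 <=> R3
  [ 1  2   0   0 ]
  [ 0  1  -1  -1 ]
  [ 0  0  -1  -3 ]
  [ 0  0   0   1 ]
R3 ← -1·R3
  [ 1  2   0   0 ]
  [ 0  1  -1  -1 ]
  [ 0  0   1   3 ]
  [ 0  0   0   1 ]
R3 ← R3 − 3·R4
  [ 1  2   0   0 ]
  [ 0  1  -1  -1 ]
  [ 0  0   1   0 ]
  [ 0  0   0   1 ]
R2 ← R2 + R4
  [ 1  2   0  0 ]
  [ 0  1  -1  0 ]
  [ 0  0   1  0 ]
  [ 0  0   0  1 ]
R2 ← R2 + R3
  [ 1  2  0  0 ]
  [ 0  1  0  0 ]
  [ 0  0  1  0 ]
  [ 0  0  0  1 ]
R1 ← R1 − 2·R2
  [ 1  0  0  0 ]
  [ 0  1  0  0 ]
  [ 0  0  1  0 ]
  [ 0  0  0  1 ]
The reduced form has 4 nonzero rows.

rank = 4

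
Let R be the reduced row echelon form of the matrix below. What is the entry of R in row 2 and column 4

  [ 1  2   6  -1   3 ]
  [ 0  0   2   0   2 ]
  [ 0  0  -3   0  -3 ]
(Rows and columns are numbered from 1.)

R2 ← 1/2·R2
  [ 1  2   6  -1   3 ]
  [ 0  0   1   0   1 ]
  [ 0  0  -3   0  -3 ]
R3 ← R3 + 3·R2
  [ 1  2  6  -1  3 ]
  [ 0  0  1   0  1 ]
  [ 0  0  0   0  0 ]
R1 ← R1 − 6·R2
  [ 1  2  0  -1  -3 ]
  [ 0  0  1   0   1 ]
  [ 0  0  0   0   0 ]

0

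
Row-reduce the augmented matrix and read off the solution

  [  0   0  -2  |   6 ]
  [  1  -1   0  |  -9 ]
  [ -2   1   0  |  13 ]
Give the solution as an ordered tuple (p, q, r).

ρ1 ↔ ρ2
  [  1  -1   0  |  -9 ]
  [  0   0  -2  |   6 ]
  [ -2   1   0  |  13 ]
ρ3 -> ρ3 + 2·ρ1
  [ 1  -1   0  |  -9 ]
  [ 0   0  -2  |   6 ]
  [ 0  -1   0  |  -5 ]
ρ2 ↔ ρ3
  [ 1  -1   0  |  -9 ]
  [ 0  -1   0  |  -5 ]
  [ 0   0  -2  |   6 ]
ρ2 -> -1·ρ2
  [ 1  -1   0  |  -9 ]
  [ 0   1   0  |   5 ]
  [ 0   0  -2  |   6 ]
ρ3 -> -1/2·ρ3
  [ 1  -1  0  |  -9 ]
  [ 0   1  0  |   5 ]
  [ 0   0  1  |  -3 ]
ρ1 -> ρ1 + ρ2
  [ 1  0  0  |  -4 ]
  [ 0  1  0  |   5 ]
  [ 0  0  1  |  -3 ]
Reading off the last column: p = -4, q = 5, r = -3.

(-4, 5, -3)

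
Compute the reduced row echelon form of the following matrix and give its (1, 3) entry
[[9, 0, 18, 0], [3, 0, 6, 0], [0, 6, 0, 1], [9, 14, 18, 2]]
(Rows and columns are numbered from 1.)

ρ1 -> 1/9·ρ1
  [ 1   0   2  0 ]
  [ 3   0   6  0 ]
  [ 0   6   0  1 ]
  [ 9  14  18  2 ]
ρ2 -> ρ2 − 3·ρ1
  [ 1   0   2  0 ]
  [ 0   0   0  0 ]
  [ 0   6   0  1 ]
  [ 9  14  18  2 ]
ρ4 -> ρ4 − 9·ρ1
  [ 1   0  2  0 ]
  [ 0   0  0  0 ]
  [ 0   6  0  1 ]
  [ 0  14  0  2 ]
ρ2 ↔ ρ3
  [ 1   0  2  0 ]
  [ 0   6  0  1 ]
  [ 0   0  0  0 ]
  [ 0  14  0  2 ]
ρ2 -> 1/6·ρ2
  [ 1   0  2    0 ]
  [ 0   1  0  1/6 ]
  [ 0   0  0    0 ]
  [ 0  14  0    2 ]
ρ4 -> ρ4 − 14·ρ2
  [ 1  0  2     0 ]
  [ 0  1  0   1/6 ]
  [ 0  0  0     0 ]
  [ 0  0  0  -1/3 ]
ρ3 ↔ ρ4
  [ 1  0  2     0 ]
  [ 0  1  0   1/6 ]
  [ 0  0  0  -1/3 ]
  [ 0  0  0     0 ]
ρ3 -> -3·ρ3
  [ 1  0  2    0 ]
  [ 0  1  0  1/6 ]
  [ 0  0  0    1 ]
  [ 0  0  0    0 ]
ρ2 -> ρ2 − 1/6·ρ3
  [ 1  0  2  0 ]
  [ 0  1  0  0 ]
  [ 0  0  0  1 ]
  [ 0  0  0  0 ]

2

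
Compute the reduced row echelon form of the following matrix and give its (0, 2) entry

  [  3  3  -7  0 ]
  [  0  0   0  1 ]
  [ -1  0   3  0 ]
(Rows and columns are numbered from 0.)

Multiply R1 by 1/3.
Add R1 to R3.
Swap R2 and R3.
Subtract R2 from R1.

-3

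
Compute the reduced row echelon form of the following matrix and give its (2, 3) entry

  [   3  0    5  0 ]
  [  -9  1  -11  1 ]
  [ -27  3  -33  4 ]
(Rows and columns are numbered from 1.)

4

R1 := 1/3·R1
  [   1  0  5/3  0 ]
  [  -9  1  -11  1 ]
  [ -27  3  -33  4 ]
R2 := R2 + 9·R1
  [   1  0  5/3  0 ]
  [   0  1    4  1 ]
  [ -27  3  -33  4 ]
R3 := R3 + 27·R1
  [ 1  0  5/3  0 ]
  [ 0  1    4  1 ]
  [ 0  3   12  4 ]
R3 := R3 − 3·R2
  [ 1  0  5/3  0 ]
  [ 0  1    4  1 ]
  [ 0  0    0  1 ]
R2 := R2 − R3
  [ 1  0  5/3  0 ]
  [ 0  1    4  0 ]
  [ 0  0    0  1 ]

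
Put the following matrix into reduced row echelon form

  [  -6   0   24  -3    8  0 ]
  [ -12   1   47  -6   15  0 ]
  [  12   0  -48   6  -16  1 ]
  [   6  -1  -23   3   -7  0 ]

[[1, 0, -4, 1/2, -4/3, 0], [0, 1, -1, 0, -1, 0], [0, 0, 0, 0, 0, 1], [0, 0, 0, 0, 0, 0]]

Multiply R1 by -1/6.
Add 12 times R1 to R2.
Subtract 12 times R1 from R3.
Subtract 6 times R1 from R4.
Add R2 to R4.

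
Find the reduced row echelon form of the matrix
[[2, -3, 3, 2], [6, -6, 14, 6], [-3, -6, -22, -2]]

[[1, 0, 4, 0], [0, 1, 5/3, 0], [0, 0, 0, 1]]

R1 -> 1/2·R1
  [  1  -3/2  3/2   1 ]
  [  6    -6   14   6 ]
  [ -3    -6  -22  -2 ]
R2 -> R2 − 6·R1
  [  1  -3/2  3/2   1 ]
  [  0     3    5   0 ]
  [ -3    -6  -22  -2 ]
R3 -> R3 + 3·R1
  [ 1   -3/2    3/2  1 ]
  [ 0      3      5  0 ]
  [ 0  -21/2  -35/2  1 ]
R2 -> 1/3·R2
  [ 1   -3/2    3/2  1 ]
  [ 0      1    5/3  0 ]
  [ 0  -21/2  -35/2  1 ]
R3 -> R3 + 21/2·R2
  [ 1  -3/2  3/2  1 ]
  [ 0     1  5/3  0 ]
  [ 0     0    0  1 ]
R1 -> R1 − R3
  [ 1  -3/2  3/2  0 ]
  [ 0     1  5/3  0 ]
  [ 0     0    0  1 ]
R1 -> R1 + 3/2·R2
  [ 1  0    4  0 ]
  [ 0  1  5/3  0 ]
  [ 0  0    0  1 ]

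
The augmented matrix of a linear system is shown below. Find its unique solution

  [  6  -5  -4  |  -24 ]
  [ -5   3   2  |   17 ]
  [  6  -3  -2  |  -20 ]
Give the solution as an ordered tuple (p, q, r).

r1 := 1/6·r1
  [  1  -5/6  -2/3  |   -4 ]
  [ -5     3     2  |   17 ]
  [  6    -3    -2  |  -20 ]
r2 := r2 + 5·r1
  [ 1  -5/6  -2/3  |   -4 ]
  [ 0  -7/6  -4/3  |   -3 ]
  [ 6    -3    -2  |  -20 ]
r3 := r3 − 6·r1
  [ 1  -5/6  -2/3  |  -4 ]
  [ 0  -7/6  -4/3  |  -3 ]
  [ 0     2     2  |   4 ]
r2 := -6/7·r2
  [ 1  -5/6  -2/3  |    -4 ]
  [ 0     1   8/7  |  18/7 ]
  [ 0     2     2  |     4 ]
r3 := r3 − 2·r2
  [ 1  -5/6  -2/3  |    -4 ]
  [ 0     1   8/7  |  18/7 ]
  [ 0     0  -2/7  |  -8/7 ]
r3 := -7/2·r3
  [ 1  -5/6  -2/3  |    -4 ]
  [ 0     1   8/7  |  18/7 ]
  [ 0     0     1  |     4 ]
r2 := r2 − 8/7·r3
  [ 1  -5/6  -2/3  |  -4 ]
  [ 0     1     0  |  -2 ]
  [ 0     0     1  |   4 ]
r1 := r1 + 2/3·r3
  [ 1  -5/6  0  |  -4/3 ]
  [ 0     1  0  |    -2 ]
  [ 0     0  1  |     4 ]
r1 := r1 + 5/6·r2
  [ 1  0  0  |  -3 ]
  [ 0  1  0  |  -2 ]
  [ 0  0  1  |   4 ]
Reading off the last column: p = -3, q = -2, r = 4.

(-3, -2, 4)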